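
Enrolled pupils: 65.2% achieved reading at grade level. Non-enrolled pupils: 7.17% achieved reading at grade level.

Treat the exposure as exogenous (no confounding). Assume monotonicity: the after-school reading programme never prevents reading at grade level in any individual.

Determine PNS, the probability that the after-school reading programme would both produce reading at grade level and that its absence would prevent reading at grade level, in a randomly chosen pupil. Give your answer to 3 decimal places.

PNS ≈ 0.580

p₁ = 0.652, p₀ = 0.0717.
Under exogeneity and monotonicity, PNS = p₁ − p₀.
PNS = 0.652 − 0.0717 = 0.5803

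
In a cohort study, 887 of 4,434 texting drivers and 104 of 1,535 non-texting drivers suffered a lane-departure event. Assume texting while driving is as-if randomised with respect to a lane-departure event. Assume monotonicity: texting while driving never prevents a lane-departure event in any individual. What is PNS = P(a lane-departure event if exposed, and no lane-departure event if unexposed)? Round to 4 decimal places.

p₁ = P(outcome | exposed) = 887/4434 = 0.20005
p₀ = P(outcome | unexposed) = 104/1535 = 0.067752
Under exogeneity and monotonicity, PNS = p₁ − p₀.
PNS = 0.20005 − 0.067752 = 0.13229

PNS ≈ 0.1323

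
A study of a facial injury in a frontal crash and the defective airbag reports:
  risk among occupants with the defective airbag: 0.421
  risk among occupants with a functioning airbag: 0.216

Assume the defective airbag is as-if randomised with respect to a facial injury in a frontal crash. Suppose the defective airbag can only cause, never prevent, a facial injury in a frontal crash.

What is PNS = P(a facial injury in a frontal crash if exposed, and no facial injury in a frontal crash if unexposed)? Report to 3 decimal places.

Let p₁ = 0.421, p₀ = 0.216.
Under exogeneity and monotonicity, PNS = p₁ − p₀.
PNS = 0.421 − 0.216 = 0.205

PNS ≈ 0.205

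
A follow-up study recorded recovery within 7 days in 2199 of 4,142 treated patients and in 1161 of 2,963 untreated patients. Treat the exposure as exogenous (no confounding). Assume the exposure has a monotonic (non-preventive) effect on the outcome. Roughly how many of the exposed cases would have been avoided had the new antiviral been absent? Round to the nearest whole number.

about 576 cases

p₁ = P(outcome | exposed) = 2199/4142 = 0.5309
p₀ = P(outcome | unexposed) = 1161/2963 = 0.39183
PN = (p₁ − p₀)/p₁ = (0.5309 − 0.39183) / 0.5309 ≈ 0.26195.
Attributable cases ≈ PN × (exposed cases) = 0.26195 × 2199 ≈ 576.03.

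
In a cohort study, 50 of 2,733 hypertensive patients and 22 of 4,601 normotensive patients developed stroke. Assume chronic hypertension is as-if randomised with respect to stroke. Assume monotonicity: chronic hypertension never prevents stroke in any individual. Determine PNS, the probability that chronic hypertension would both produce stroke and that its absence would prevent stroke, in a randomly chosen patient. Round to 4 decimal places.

p₁ = P(outcome | exposed) = 50/2733 = 0.018295
p₀ = P(outcome | unexposed) = 22/4601 = 0.0047816
Under exogeneity and monotonicity, PNS = p₁ − p₀.
PNS = 0.018295 − 0.0047816 = 0.013513

PNS ≈ 0.0135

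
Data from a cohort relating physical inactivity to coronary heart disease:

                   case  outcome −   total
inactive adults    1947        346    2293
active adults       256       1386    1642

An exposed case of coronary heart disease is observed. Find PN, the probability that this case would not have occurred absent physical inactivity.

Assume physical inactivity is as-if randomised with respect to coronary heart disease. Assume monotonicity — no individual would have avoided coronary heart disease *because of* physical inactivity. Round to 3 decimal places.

PN ≈ 0.816

p₁ = P(outcome | exposed) = 1947/2293 = 0.84911
p₀ = P(outcome | unexposed) = 256/1642 = 0.15591
Under exogeneity and monotonicity, PN = (p₁ − p₀) / p₁.
PN = (0.84911 − 0.15591) / 0.84911 = 0.6932 / 0.84911 ≈ 0.8164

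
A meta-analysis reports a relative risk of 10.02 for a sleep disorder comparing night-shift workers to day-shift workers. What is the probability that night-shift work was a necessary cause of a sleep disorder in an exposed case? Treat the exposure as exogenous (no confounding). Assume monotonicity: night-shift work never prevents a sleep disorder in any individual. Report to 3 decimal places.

PN ≈ 0.900

Under exogeneity and monotonicity, PN = (RR − 1) / RR = 1 − 1/RR.
PN = (10.02 − 1) / 10.02 = 9.02 / 10.02 ≈ 0.9002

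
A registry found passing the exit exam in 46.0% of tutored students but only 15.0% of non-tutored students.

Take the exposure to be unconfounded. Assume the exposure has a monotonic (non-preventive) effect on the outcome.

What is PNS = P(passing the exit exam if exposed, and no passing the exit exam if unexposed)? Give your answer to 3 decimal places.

PNS ≈ 0.310

p₁ = 0.46, p₀ = 0.15.
Under exogeneity and monotonicity, PNS = p₁ − p₀.
PNS = 0.46 − 0.15 = 0.31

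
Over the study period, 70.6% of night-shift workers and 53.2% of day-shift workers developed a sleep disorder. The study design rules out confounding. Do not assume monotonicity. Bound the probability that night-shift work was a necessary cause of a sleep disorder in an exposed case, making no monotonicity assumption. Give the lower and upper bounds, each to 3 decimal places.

0.246 ≤ PN ≤ 0.663

p₁ = 0.706, p₀ = 0.532.
Under exogeneity alone the bounds on PN are max{0,(p₁−p₀)/p₁} ≤ PN ≤ min{1,(1−p₀)/p₁}.
  lower = (p₁ − p₀)/p₁ = 0.174 / 0.706 ≈ 0.2465
  upper = min{1, (1 − p₀)/p₁} = 0.468 / 0.706 ≈ 0.6629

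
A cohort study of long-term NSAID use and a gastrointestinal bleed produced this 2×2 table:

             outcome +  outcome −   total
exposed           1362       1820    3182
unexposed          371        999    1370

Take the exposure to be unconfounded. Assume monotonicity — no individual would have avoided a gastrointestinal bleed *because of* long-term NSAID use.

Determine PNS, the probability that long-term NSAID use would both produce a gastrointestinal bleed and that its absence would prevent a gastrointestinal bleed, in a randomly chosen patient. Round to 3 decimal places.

p₁ = P(outcome | exposed) = 1362/3182 = 0.42803
p₀ = P(outcome | unexposed) = 371/1370 = 0.2708
Under exogeneity and monotonicity, PNS = p₁ − p₀.
PNS = 0.42803 − 0.2708 = 0.15723

PNS ≈ 0.157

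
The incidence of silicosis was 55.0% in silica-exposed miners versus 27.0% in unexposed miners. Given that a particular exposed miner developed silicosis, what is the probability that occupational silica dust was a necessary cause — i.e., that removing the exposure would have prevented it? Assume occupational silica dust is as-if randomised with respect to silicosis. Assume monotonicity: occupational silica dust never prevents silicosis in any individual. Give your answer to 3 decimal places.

p₁ = 0.55, p₀ = 0.27.
Under exogeneity and monotonicity, PN = (p₁ − p₀) / p₁.
PN = (0.55 − 0.27) / 0.55 = 0.28 / 0.55 ≈ 0.5091

PN ≈ 0.509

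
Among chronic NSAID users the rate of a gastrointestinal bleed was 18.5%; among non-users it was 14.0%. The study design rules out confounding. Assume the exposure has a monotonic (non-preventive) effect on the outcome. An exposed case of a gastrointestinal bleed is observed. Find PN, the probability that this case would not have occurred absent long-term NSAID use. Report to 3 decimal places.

PN ≈ 0.243

p₁ = 0.185, p₀ = 0.14.
Under exogeneity and monotonicity, PN = (p₁ − p₀) / p₁.
PN = (0.185 − 0.14) / 0.185 = 0.045 / 0.185 ≈ 0.2432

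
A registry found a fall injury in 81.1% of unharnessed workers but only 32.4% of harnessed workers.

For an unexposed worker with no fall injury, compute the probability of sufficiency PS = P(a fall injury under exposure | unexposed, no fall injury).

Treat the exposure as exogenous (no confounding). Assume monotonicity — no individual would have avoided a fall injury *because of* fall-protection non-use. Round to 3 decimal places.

p₁ = 0.811, p₀ = 0.324.
Under exogeneity and monotonicity, PS = (p₁ − p₀) / (1 − p₀).
PS = (0.811 − 0.324) / (1 − 0.324) = 0.487 / 0.676 ≈ 0.7204

PS ≈ 0.720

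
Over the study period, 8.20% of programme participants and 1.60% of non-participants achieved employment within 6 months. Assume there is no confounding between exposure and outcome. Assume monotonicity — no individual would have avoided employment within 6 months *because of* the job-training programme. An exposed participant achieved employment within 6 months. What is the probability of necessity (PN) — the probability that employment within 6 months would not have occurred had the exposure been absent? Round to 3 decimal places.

PN ≈ 0.805

p₁ = 0.082, p₀ = 0.016.
Under exogeneity and monotonicity, PN = (p₁ − p₀) / p₁.
PN = (0.082 − 0.016) / 0.082 = 0.066 / 0.082 ≈ 0.8049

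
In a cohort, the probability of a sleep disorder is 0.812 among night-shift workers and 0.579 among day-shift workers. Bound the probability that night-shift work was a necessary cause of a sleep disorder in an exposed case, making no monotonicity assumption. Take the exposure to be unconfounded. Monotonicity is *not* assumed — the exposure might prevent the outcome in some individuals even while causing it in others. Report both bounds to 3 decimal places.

Let p₁ = 0.812, p₀ = 0.579.
Under exogeneity alone the bounds on PN are max{0,(p₁−p₀)/p₁} ≤ PN ≤ min{1,(1−p₀)/p₁}.
  lower = (p₁ − p₀)/p₁ = 0.233 / 0.812 ≈ 0.2869
  upper = min{1, (1 − p₀)/p₁} = 0.421 / 0.812 ≈ 0.5185

0.287 ≤ PN ≤ 0.518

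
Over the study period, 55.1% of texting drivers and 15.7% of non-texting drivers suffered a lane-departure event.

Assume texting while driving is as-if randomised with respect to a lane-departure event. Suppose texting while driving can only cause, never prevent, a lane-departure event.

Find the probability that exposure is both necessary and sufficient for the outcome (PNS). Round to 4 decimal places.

p₁ = 0.551, p₀ = 0.157.
Under exogeneity and monotonicity, PNS = p₁ − p₀.
PNS = 0.551 − 0.157 = 0.394

PNS ≈ 0.3940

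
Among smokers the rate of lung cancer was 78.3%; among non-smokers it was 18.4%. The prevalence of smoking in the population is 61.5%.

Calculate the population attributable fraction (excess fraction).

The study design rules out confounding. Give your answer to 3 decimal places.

p₁ = 0.783, p₀ = 0.184.
Overall risk P(Y=1) = π·p₁ + (1−π)·p₀ = 0.615×0.783 + 0.385×0.184 = 0.55238.
Under exogeneity, PAF = [P(Y=1) − p₀] / P(Y=1).
PAF = (0.55238 − 0.184) / 0.55238 ≈ 0.6669

PAF ≈ 0.667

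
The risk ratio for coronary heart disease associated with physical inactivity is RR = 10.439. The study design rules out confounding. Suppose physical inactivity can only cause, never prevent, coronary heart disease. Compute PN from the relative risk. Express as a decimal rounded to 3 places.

Under exogeneity and monotonicity, PN = (RR − 1) / RR = 1 − 1/RR.
PN = (10.439 − 1) / 10.439 = 9.439 / 10.439 ≈ 0.9042

PN ≈ 0.904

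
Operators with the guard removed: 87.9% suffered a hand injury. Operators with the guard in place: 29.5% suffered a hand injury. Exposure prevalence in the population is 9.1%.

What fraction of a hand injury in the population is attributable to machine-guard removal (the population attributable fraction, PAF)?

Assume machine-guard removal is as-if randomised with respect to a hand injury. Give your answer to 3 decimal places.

PAF ≈ 0.153

p₁ = 0.879, p₀ = 0.295.
Overall risk P(Y=1) = π·p₁ + (1−π)·p₀ = 0.091×0.879 + 0.909×0.295 = 0.34814.
Under exogeneity, PAF = [P(Y=1) − p₀] / P(Y=1).
PAF = (0.34814 − 0.295) / 0.34814 ≈ 0.1526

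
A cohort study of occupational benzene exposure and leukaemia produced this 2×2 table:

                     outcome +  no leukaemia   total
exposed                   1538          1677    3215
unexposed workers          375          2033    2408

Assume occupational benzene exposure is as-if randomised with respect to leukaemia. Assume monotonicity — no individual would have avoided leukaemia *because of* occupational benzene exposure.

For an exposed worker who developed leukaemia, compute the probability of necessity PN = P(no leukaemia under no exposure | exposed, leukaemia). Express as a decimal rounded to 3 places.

PN ≈ 0.674

p₁ = P(outcome | exposed) = 1538/3215 = 0.47838
p₀ = P(outcome | unexposed) = 375/2408 = 0.15573
Under exogeneity and monotonicity, PN = (p₁ − p₀)/p₁.
PN = (0.47838 − 0.15573) / 0.47838 ≈ 0.6745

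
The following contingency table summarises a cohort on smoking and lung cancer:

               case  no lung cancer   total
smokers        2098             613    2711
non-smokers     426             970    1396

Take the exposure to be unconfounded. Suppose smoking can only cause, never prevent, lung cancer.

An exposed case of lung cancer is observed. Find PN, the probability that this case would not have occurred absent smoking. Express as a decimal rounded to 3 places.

PN ≈ 0.606

p₁ = P(outcome | exposed) = 2098/2711 = 0.77388
p₀ = P(outcome | unexposed) = 426/1396 = 0.30516
Under exogeneity and monotonicity, PN = (p₁ − p₀) / p₁.
PN = (0.77388 − 0.30516) / 0.77388 = 0.46873 / 0.77388 ≈ 0.6057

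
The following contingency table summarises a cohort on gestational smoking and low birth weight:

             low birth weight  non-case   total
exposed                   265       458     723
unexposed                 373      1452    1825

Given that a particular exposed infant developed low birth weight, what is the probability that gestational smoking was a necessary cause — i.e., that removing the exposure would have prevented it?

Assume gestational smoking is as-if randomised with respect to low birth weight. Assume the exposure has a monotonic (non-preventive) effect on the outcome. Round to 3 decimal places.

PN ≈ 0.442

p₁ = P(outcome | exposed) = 265/723 = 0.36653
p₀ = P(outcome | unexposed) = 373/1825 = 0.20438
Under exogeneity and monotonicity, PN = (p₁ − p₀) / p₁.
PN = (0.36653 − 0.20438) / 0.36653 = 0.16214 / 0.36653 ≈ 0.4424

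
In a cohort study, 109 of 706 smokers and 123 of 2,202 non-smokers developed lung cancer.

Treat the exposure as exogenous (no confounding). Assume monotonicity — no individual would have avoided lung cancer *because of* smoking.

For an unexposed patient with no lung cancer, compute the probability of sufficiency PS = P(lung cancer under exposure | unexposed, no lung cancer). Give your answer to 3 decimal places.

p₁ = P(outcome | exposed) = 109/706 = 0.15439
p₀ = P(outcome | unexposed) = 123/2202 = 0.055858
Under exogeneity and monotonicity, PS = (p₁ − p₀) / (1 − p₀).
PS = (0.15439 − 0.055858) / (1 − 0.055858) = 0.098533 / 0.94414 ≈ 0.1044

PS ≈ 0.104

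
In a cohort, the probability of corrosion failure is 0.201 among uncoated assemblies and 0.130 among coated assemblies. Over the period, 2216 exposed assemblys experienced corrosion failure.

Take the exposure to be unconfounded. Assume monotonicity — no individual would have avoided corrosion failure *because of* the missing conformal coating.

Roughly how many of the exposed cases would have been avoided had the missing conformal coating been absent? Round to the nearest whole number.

about 783 cases

Let p₁ = 0.201, p₀ = 0.13.
PN = (p₁ − p₀)/p₁ = (0.201 − 0.13) / 0.201 ≈ 0.35323.
Attributable cases ≈ PN × (exposed cases) = 0.35323 × 2216 ≈ 782.77.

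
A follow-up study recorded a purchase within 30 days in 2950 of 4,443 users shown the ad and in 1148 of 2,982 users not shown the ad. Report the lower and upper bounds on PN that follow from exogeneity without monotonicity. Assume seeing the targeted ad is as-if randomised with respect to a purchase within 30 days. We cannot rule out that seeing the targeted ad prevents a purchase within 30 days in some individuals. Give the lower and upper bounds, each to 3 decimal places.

0.420 ≤ PN ≤ 0.926

p₁ = P(outcome | exposed) = 2950/4443 = 0.66397
p₀ = P(outcome | unexposed) = 1148/2982 = 0.38498
Under exogeneity alone the bounds on PN are max{0,(p₁−p₀)/p₁} ≤ PN ≤ min{1,(1−p₀)/p₁}.
  lower = (p₁ − p₀)/p₁ = 0.27899 / 0.66397 ≈ 0.4202
  upper = min{1, (1 − p₀)/p₁} = 0.61502 / 0.66397 ≈ 0.9263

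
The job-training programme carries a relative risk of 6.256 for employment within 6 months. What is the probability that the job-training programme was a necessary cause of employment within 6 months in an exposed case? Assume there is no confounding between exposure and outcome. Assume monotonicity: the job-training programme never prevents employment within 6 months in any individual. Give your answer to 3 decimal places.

PN ≈ 0.840

Under exogeneity and monotonicity, PN = (RR − 1) / RR = 1 − 1/RR.
PN = (6.256 − 1) / 6.256 = 5.256 / 6.256 ≈ 0.8402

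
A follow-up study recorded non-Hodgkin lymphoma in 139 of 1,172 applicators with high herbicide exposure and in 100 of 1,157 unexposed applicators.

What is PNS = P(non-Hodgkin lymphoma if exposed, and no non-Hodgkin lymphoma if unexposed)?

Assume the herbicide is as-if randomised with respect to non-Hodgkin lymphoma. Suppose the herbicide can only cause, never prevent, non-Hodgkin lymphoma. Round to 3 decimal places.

p₁ = P(outcome | exposed) = 139/1172 = 0.1186
p₀ = P(outcome | unexposed) = 100/1157 = 0.08643
Under exogeneity and monotonicity, PNS = p₁ − p₀.
PNS = 0.1186 − 0.08643 = 0.03217

PNS ≈ 0.032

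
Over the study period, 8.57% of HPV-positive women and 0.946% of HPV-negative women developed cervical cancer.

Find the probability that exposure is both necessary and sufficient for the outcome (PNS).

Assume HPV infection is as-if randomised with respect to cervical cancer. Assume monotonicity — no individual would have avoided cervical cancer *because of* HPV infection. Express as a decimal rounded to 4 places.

PNS ≈ 0.0762

p₁ = 0.0857, p₀ = 0.00946.
Under exogeneity and monotonicity, PNS = p₁ − p₀.
PNS = 0.0857 − 0.00946 = 0.07624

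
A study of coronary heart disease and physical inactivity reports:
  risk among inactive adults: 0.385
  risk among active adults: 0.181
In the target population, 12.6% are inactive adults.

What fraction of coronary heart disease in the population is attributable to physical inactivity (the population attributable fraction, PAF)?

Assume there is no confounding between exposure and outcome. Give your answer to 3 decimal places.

PAF ≈ 0.124

Let p₁ = 0.385, p₀ = 0.181.
Overall risk P(Y=1) = π·p₁ + (1−π)·p₀ = 0.126×0.385 + 0.874×0.181 = 0.2067.
Under exogeneity, PAF = [P(Y=1) − p₀] / P(Y=1).
PAF = (0.2067 − 0.181) / 0.2067 ≈ 0.1244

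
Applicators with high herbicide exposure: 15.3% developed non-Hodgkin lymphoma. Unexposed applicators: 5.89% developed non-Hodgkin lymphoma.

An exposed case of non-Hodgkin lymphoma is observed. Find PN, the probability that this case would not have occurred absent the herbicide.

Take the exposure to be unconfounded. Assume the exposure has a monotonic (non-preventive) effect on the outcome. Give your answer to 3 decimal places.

p₁ = 0.153, p₀ = 0.0589.
Under exogeneity and monotonicity, PN = (p₁ − p₀) / p₁.
PN = (0.153 − 0.0589) / 0.153 = 0.0941 / 0.153 ≈ 0.6150

PN ≈ 0.615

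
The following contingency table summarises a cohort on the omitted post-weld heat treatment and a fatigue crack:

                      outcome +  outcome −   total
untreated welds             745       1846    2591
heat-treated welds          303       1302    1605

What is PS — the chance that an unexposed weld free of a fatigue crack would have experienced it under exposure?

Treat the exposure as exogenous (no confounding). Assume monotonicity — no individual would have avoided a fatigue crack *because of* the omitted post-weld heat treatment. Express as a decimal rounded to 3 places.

PS ≈ 0.122

p₁ = P(outcome | exposed) = 745/2591 = 0.28753
p₀ = P(outcome | unexposed) = 303/1605 = 0.18879
Under exogeneity and monotonicity, PS = (p₁ − p₀)/(1 − p₀).
PS = (0.28753 − 0.18879) / 0.81121 ≈ 0.1217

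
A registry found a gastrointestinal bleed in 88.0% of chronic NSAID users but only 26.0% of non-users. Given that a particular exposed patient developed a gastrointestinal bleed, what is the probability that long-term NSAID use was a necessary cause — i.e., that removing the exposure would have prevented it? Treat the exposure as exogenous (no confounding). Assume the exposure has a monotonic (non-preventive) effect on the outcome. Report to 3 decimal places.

p₁ = 0.88, p₀ = 0.26.
Under exogeneity and monotonicity, PN = (p₁ − p₀) / p₁.
PN = (0.88 − 0.26) / 0.88 = 0.62 / 0.88 ≈ 0.7045

PN ≈ 0.705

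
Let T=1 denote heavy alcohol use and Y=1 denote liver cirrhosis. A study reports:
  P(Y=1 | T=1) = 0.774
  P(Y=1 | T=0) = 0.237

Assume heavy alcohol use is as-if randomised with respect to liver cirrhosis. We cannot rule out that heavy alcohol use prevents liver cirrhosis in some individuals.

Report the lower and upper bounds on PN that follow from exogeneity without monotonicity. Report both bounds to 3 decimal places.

0.694 ≤ PN ≤ 0.986

Let p₁ = 0.774, p₀ = 0.237.
Under exogeneity alone the bounds on PN are max{0,(p₁−p₀)/p₁} ≤ PN ≤ min{1,(1−p₀)/p₁}.
  lower = (p₁ − p₀)/p₁ = 0.537 / 0.774 ≈ 0.6938
  upper = min{1, (1 − p₀)/p₁} = 0.763 / 0.774 ≈ 0.9858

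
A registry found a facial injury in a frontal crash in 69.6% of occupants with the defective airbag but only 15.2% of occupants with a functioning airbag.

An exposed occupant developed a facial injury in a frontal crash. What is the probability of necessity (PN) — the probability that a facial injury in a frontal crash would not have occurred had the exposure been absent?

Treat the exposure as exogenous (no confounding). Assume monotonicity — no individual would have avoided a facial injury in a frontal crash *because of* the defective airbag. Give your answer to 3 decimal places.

PN ≈ 0.782

p₁ = 0.696, p₀ = 0.152.
Under exogeneity and monotonicity, PN = (p₁ − p₀) / p₁.
PN = (0.696 − 0.152) / 0.696 = 0.544 / 0.696 ≈ 0.7816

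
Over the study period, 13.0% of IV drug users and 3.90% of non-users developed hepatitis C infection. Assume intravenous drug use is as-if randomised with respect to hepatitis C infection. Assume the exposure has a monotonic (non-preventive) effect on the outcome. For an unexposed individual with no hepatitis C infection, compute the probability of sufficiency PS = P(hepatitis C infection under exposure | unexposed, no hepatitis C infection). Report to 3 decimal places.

p₁ = 0.13, p₀ = 0.039.
Under exogeneity and monotonicity, PS = (p₁ − p₀) / (1 − p₀).
PS = (0.13 − 0.039) / (1 − 0.039) = 0.091 / 0.961 ≈ 0.0947

PS ≈ 0.095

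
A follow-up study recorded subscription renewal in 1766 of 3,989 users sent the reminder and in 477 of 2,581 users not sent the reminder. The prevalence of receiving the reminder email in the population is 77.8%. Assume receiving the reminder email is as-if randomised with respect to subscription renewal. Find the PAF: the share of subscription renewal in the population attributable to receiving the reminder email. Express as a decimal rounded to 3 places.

PAF ≈ 0.521

p₁ = P(outcome | exposed) = 1766/3989 = 0.44272
p₀ = P(outcome | unexposed) = 477/2581 = 0.18481
Overall risk P(Y=1) = π·p₁ + (1−π)·p₀ = 0.778×0.44272 + 0.222×0.18481 = 0.38546.
Under exogeneity, PAF = [P(Y=1) − p₀] / P(Y=1).
PAF = (0.38546 − 0.18481) / 0.38546 ≈ 0.5205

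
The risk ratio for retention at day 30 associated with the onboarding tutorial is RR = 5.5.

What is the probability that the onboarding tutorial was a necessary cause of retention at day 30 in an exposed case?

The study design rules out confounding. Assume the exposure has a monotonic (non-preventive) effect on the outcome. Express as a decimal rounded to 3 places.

PN ≈ 0.818

Under exogeneity and monotonicity, PN = (RR − 1) / RR = 1 − 1/RR.
PN = (5.5 − 1) / 5.5 = 4.5 / 5.5 ≈ 0.8182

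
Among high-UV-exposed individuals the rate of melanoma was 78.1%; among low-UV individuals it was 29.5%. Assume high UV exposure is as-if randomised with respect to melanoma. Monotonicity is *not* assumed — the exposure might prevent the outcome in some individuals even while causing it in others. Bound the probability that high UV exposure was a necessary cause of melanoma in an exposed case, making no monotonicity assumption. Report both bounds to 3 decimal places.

p₁ = 0.781, p₀ = 0.295.
Under exogeneity alone the bounds on PN are max{0,(p₁−p₀)/p₁} ≤ PN ≤ min{1,(1−p₀)/p₁}.
  lower = (p₁ − p₀)/p₁ = 0.486 / 0.781 ≈ 0.6223
  upper = min{1, (1 − p₀)/p₁} = 0.705 / 0.781 ≈ 0.9027

0.622 ≤ PN ≤ 0.903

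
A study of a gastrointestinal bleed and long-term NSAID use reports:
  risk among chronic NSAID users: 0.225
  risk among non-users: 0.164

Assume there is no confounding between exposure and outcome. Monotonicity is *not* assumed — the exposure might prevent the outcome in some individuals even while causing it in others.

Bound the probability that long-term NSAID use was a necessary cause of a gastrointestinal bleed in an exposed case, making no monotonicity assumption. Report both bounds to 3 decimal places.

0.271 ≤ PN ≤ 1.000

Let p₁ = 0.225, p₀ = 0.164.
Under exogeneity alone the bounds on PN are max{0,(p₁−p₀)/p₁} ≤ PN ≤ min{1,(1−p₀)/p₁}.
  lower = (p₁ − p₀)/p₁ = 0.061 / 0.225 ≈ 0.2711
  upper = min{1, (1 − p₀)/p₁} = 0.836 / 0.225 ≈ 3.7156 → capped at 1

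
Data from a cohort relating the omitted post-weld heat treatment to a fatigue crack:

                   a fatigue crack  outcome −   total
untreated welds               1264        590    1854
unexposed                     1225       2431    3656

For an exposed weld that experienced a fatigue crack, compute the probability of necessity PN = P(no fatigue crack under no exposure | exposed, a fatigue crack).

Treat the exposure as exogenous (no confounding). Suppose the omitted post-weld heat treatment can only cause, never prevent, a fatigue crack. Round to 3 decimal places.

p₁ = P(outcome | exposed) = 1264/1854 = 0.68177
p₀ = P(outcome | unexposed) = 1225/3656 = 0.33507
Under exogeneity and monotonicity, PN = (p₁ − p₀)/p₁.
PN = (0.68177 − 0.33507) / 0.68177 ≈ 0.5085

PN ≈ 0.509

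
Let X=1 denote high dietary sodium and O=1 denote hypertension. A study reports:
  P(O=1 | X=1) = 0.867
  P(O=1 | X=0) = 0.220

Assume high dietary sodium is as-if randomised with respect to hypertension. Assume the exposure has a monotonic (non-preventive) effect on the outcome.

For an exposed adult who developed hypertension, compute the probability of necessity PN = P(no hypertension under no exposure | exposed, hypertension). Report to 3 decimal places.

Let p₁ = 0.867, p₀ = 0.22.
Under exogeneity and monotonicity, PN = (p₁ − p₀) / p₁.
PN = (0.867 − 0.22) / 0.867 = 0.647 / 0.867 ≈ 0.7463

PN ≈ 0.746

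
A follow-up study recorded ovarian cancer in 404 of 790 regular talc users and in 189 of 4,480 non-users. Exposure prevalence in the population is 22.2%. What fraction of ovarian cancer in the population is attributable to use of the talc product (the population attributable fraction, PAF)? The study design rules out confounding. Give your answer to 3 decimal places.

PAF ≈ 0.712

p₁ = P(outcome | exposed) = 404/790 = 0.51139
p₀ = P(outcome | unexposed) = 189/4480 = 0.042188
Overall risk P(Y=1) = π·p₁ + (1−π)·p₀ = 0.222×0.51139 + 0.778×0.042188 = 0.14635.
Under exogeneity, PAF = [P(Y=1) − p₀] / P(Y=1).
PAF = (0.14635 − 0.042188) / 0.14635 ≈ 0.7117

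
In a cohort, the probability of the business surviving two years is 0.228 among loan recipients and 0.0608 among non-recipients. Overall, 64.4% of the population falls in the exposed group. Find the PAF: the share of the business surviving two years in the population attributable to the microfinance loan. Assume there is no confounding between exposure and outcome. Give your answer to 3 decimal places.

PAF ≈ 0.639

Let p₁ = 0.228, p₀ = 0.0608.
Overall risk P(Y=1) = π·p₁ + (1−π)·p₀ = 0.644×0.228 + 0.356×0.0608 = 0.16848.
Under exogeneity, PAF = [P(Y=1) − p₀] / P(Y=1).
PAF = (0.16848 − 0.0608) / 0.16848 ≈ 0.6391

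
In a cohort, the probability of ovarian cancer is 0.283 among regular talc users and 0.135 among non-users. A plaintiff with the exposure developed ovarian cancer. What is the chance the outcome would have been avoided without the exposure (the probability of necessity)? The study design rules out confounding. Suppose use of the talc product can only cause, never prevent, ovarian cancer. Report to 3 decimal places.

PN ≈ 0.523

Let p₁ = 0.283, p₀ = 0.135.
Under exogeneity and monotonicity, PN = (p₁ − p₀) / p₁.
PN = (0.283 − 0.135) / 0.283 = 0.148 / 0.283 ≈ 0.5230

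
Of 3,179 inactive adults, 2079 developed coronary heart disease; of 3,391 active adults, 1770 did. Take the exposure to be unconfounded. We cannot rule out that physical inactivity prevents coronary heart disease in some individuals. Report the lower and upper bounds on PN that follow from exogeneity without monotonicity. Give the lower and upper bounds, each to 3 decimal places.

p₁ = P(outcome | exposed) = 2079/3179 = 0.65398
p₀ = P(outcome | unexposed) = 1770/3391 = 0.52197
Under exogeneity alone the bounds on PN are max{0,(p₁−p₀)/p₁} ≤ PN ≤ min{1,(1−p₀)/p₁}.
  lower = (p₁ − p₀)/p₁ = 0.13201 / 0.65398 ≈ 0.2019
  upper = min{1, (1 − p₀)/p₁} = 0.47803 / 0.65398 ≈ 0.7310

0.202 ≤ PN ≤ 0.731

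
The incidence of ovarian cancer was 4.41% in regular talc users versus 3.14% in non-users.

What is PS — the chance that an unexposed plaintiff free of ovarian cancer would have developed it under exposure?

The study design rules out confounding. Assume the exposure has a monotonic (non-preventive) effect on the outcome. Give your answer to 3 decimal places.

p₁ = 0.0441, p₀ = 0.0314.
Under exogeneity and monotonicity, PS = (p₁ − p₀) / (1 − p₀).
PS = (0.0441 − 0.0314) / (1 − 0.0314) = 0.0127 / 0.9686 ≈ 0.0131

PS ≈ 0.013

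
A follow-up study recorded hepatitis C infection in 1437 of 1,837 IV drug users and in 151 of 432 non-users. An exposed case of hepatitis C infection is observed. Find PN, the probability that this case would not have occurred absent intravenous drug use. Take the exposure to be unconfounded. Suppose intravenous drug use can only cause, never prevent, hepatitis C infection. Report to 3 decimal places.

p₁ = P(outcome | exposed) = 1437/1837 = 0.78225
p₀ = P(outcome | unexposed) = 151/432 = 0.34954
Under exogeneity and monotonicity, PN = (p₁ − p₀) / p₁.
PN = (0.78225 − 0.34954) / 0.78225 = 0.43272 / 0.78225 ≈ 0.5532

PN ≈ 0.553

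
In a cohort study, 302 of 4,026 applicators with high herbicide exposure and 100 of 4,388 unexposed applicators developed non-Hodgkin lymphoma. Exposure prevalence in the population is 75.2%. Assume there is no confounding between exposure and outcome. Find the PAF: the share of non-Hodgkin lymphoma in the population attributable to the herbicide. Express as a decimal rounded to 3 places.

p₁ = P(outcome | exposed) = 302/4026 = 0.075012
p₀ = P(outcome | unexposed) = 100/4388 = 0.022789
Overall risk P(Y=1) = π·p₁ + (1−π)·p₀ = 0.752×0.075012 + 0.248×0.022789 = 0.062061.
Under exogeneity, PAF = [P(Y=1) − p₀] / P(Y=1).
PAF = (0.062061 − 0.022789) / 0.062061 ≈ 0.6328

PAF ≈ 0.633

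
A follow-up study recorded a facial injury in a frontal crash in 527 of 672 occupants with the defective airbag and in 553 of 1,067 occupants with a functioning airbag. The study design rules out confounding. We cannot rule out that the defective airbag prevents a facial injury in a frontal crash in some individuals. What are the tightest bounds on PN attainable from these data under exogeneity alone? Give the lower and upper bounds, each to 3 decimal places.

0.339 ≤ PN ≤ 0.614

p₁ = P(outcome | exposed) = 527/672 = 0.78423
p₀ = P(outcome | unexposed) = 553/1067 = 0.51828
Under exogeneity alone the bounds on PN are max{0,(p₁−p₀)/p₁} ≤ PN ≤ min{1,(1−p₀)/p₁}.
  lower = (p₁ − p₀)/p₁ = 0.26595 / 0.78423 ≈ 0.3391
  upper = min{1, (1 − p₀)/p₁} = 0.48172 / 0.78423 ≈ 0.6143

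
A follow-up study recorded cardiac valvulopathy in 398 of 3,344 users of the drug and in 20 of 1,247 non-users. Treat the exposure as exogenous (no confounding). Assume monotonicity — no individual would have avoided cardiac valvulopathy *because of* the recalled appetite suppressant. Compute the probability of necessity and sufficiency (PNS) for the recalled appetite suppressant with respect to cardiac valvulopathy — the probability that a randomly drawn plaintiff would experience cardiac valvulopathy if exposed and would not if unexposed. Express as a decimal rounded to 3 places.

PNS ≈ 0.103

p₁ = P(outcome | exposed) = 398/3344 = 0.11902
p₀ = P(outcome | unexposed) = 20/1247 = 0.016038
Under exogeneity and monotonicity, PNS = p₁ − p₀.
PNS = 0.11902 − 0.016038 = 0.10298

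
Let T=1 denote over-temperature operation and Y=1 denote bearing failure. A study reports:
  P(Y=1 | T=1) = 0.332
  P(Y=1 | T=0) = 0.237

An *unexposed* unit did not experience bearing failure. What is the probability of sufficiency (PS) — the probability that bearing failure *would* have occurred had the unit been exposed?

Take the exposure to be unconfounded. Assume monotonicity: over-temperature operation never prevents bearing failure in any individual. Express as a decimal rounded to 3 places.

Let p₁ = 0.332, p₀ = 0.237.
Under exogeneity and monotonicity, PS = (p₁ − p₀) / (1 − p₀).
PS = (0.332 − 0.237) / (1 − 0.237) = 0.095 / 0.763 ≈ 0.1245

PS ≈ 0.125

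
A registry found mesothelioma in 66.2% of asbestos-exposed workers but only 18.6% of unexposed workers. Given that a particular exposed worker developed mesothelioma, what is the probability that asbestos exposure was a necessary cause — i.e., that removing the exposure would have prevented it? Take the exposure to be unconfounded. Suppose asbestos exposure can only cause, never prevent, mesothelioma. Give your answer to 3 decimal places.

PN ≈ 0.719

p₁ = 0.662, p₀ = 0.186.
Under exogeneity and monotonicity, PN = (p₁ − p₀) / p₁.
PN = (0.662 − 0.186) / 0.662 = 0.476 / 0.662 ≈ 0.7190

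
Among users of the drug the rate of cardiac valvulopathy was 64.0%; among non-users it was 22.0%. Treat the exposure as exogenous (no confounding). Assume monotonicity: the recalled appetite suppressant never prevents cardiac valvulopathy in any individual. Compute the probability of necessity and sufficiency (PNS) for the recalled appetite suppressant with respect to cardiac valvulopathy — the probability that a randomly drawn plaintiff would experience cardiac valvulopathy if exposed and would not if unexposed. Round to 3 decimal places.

p₁ = 0.64, p₀ = 0.22.
Under exogeneity and monotonicity, PNS = p₁ − p₀.
PNS = 0.64 − 0.22 = 0.42

PNS ≈ 0.420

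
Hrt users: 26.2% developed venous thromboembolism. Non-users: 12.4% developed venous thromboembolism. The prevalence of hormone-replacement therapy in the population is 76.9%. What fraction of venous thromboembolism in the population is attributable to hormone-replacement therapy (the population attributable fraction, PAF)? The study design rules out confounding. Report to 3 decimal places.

p₁ = 0.262, p₀ = 0.124.
Overall risk P(Y=1) = π·p₁ + (1−π)·p₀ = 0.769×0.262 + 0.231×0.124 = 0.23012.
Under exogeneity, PAF = [P(Y=1) − p₀] / P(Y=1).
PAF = (0.23012 − 0.124) / 0.23012 ≈ 0.4612

PAF ≈ 0.461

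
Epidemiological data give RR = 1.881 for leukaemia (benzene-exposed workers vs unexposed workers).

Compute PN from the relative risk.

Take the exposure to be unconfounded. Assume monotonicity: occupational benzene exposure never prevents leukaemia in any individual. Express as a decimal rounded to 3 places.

PN ≈ 0.468

Under exogeneity and monotonicity, PN = (RR − 1) / RR = 1 − 1/RR.
PN = (1.881 − 1) / 1.881 = 0.881 / 1.881 ≈ 0.4684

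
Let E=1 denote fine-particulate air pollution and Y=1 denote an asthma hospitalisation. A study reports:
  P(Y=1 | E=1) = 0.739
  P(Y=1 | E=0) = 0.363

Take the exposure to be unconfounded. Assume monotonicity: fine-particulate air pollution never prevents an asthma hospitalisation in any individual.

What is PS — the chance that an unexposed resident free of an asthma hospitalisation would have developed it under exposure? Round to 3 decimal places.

Let p₁ = 0.739, p₀ = 0.363.
Under exogeneity and monotonicity, PS = (p₁ − p₀) / (1 − p₀).
PS = (0.739 − 0.363) / (1 − 0.363) = 0.376 / 0.637 ≈ 0.5903

PS ≈ 0.590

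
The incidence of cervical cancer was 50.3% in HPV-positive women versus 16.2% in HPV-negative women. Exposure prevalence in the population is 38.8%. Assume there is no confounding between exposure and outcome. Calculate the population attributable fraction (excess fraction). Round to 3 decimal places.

PAF ≈ 0.450

p₁ = 0.503, p₀ = 0.162.
Overall risk P(Y=1) = π·p₁ + (1−π)·p₀ = 0.388×0.503 + 0.612×0.162 = 0.29431.
Under exogeneity, PAF = [P(Y=1) − p₀] / P(Y=1).
PAF = (0.29431 − 0.162) / 0.29431 ≈ 0.4496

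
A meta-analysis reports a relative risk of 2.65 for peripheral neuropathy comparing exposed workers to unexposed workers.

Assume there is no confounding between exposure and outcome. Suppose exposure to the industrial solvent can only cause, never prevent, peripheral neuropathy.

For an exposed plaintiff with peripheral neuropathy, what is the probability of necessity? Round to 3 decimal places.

PN ≈ 0.623

Under exogeneity and monotonicity, PN = (RR − 1) / RR = 1 − 1/RR.
PN = (2.65 − 1) / 2.65 = 1.65 / 2.65 ≈ 0.6226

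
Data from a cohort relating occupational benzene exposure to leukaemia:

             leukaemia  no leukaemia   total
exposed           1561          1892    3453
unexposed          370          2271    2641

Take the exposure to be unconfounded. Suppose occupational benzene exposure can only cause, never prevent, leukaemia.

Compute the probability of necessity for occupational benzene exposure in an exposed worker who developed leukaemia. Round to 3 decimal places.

PN ≈ 0.690

p₁ = P(outcome | exposed) = 1561/3453 = 0.45207
p₀ = P(outcome | unexposed) = 370/2641 = 0.1401
Under exogeneity and monotonicity, PN = (p₁ − p₀)/p₁.
PN = (0.45207 − 0.1401) / 0.45207 ≈ 0.6901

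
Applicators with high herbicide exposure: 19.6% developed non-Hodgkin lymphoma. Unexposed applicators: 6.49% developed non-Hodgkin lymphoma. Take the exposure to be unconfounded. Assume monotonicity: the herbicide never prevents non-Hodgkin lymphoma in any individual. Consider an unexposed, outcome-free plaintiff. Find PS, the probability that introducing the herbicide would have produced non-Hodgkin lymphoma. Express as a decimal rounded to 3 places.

p₁ = 0.196, p₀ = 0.0649.
Under exogeneity and monotonicity, PS = (p₁ − p₀) / (1 − p₀).
PS = (0.196 − 0.0649) / (1 − 0.0649) = 0.1311 / 0.9351 ≈ 0.1402

PS ≈ 0.140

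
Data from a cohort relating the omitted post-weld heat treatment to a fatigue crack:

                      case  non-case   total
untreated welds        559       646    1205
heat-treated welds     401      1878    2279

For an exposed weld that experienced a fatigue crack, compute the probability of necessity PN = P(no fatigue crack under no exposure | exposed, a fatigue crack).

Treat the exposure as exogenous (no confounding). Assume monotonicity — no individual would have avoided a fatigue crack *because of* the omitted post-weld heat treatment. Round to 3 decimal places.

p₁ = P(outcome | exposed) = 559/1205 = 0.4639
p₀ = P(outcome | unexposed) = 401/2279 = 0.17595
Under exogeneity and monotonicity, PN = (p₁ − p₀)/p₁.
PN = (0.4639 − 0.17595) / 0.4639 ≈ 0.6207

PN ≈ 0.621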